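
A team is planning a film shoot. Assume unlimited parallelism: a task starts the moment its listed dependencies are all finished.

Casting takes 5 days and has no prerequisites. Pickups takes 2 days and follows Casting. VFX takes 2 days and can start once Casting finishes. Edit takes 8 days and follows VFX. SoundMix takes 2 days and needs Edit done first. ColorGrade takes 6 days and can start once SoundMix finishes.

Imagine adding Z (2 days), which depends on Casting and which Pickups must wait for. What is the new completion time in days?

Originally the plan takes 23 days.
With Z inserted, Pickups now waits for max(Casting, Z).
New critical path: Casting→VFX→Edit→SoundMix→ColorGrade = 5+2+8+2+6 = 23 ⇒ 23 days.

23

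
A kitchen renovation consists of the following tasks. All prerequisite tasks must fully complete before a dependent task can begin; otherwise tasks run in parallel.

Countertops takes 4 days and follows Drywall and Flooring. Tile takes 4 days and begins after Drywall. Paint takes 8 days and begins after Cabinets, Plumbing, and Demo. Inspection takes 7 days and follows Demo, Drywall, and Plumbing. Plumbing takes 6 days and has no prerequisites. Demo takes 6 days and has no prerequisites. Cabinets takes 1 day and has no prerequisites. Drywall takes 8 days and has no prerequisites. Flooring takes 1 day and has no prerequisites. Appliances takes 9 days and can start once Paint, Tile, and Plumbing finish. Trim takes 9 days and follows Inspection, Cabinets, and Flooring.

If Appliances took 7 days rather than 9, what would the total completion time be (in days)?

Actual critical path: Drywall→Inspection→Trim = 8+7+9 = 24 ⇒ 24 days.
The longest path through Appliances is only 23 days, so Appliances has float 1.
The critical path is still Drywall→Inspection→Trim; finish is now 24 days.

24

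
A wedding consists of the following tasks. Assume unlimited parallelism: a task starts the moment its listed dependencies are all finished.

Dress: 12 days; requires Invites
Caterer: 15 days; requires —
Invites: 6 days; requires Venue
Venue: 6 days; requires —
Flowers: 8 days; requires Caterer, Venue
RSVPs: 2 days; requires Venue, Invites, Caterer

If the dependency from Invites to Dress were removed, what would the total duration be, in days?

23

Original critical path: Venue→Invites→Dress = 6+6+12 = 24 ⇒ 24 days.
Without Invites→Dress, Dress's earliest start moves from 12 to 0.
The longest chain is now Caterer→Flowers = 15+8 = 23, so the schedule takes 23 days.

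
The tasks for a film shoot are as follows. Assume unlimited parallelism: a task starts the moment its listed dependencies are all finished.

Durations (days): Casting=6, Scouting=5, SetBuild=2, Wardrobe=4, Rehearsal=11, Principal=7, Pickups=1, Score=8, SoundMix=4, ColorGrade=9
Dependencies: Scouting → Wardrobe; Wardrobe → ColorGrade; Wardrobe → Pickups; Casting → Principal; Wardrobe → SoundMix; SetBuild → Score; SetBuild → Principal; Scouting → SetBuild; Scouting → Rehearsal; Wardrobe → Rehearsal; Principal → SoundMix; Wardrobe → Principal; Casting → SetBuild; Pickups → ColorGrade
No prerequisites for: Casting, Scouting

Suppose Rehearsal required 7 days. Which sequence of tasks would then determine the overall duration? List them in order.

Actual critical path: Scouting→Wardrobe→Rehearsal = 5+4+11 = 20 ⇒ 20 days.
Rehearsal is on the critical path; changing it to 7 makes that path 16 days.
Now Scouting→Wardrobe→Principal→SoundMix = 5+4+7+4 = 20 is longest, so the finish becomes 20 days.

Scouting, Wardrobe, Principal, SoundMix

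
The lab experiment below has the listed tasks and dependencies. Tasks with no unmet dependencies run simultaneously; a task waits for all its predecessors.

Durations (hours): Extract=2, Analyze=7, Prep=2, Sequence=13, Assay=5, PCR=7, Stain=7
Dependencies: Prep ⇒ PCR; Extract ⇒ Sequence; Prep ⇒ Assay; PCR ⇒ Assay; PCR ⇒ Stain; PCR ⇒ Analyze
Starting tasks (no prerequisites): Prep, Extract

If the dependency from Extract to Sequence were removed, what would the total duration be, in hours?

With the dependency in place, Prep→PCR→Analyze = 2+7+7 = 16 sets the finish at 16 hours.
Without Extract→Sequence, Sequence's earliest start moves from 2 to 0.
The longest chain is now Prep→PCR→Analyze = 2+7+7 = 16, so the project takes 16 hours.

16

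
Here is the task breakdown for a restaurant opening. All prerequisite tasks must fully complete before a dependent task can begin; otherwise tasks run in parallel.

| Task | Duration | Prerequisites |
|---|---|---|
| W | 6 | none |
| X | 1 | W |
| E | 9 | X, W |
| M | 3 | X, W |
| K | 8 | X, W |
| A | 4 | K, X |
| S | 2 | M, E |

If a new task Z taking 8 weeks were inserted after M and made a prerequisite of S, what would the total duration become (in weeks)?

Originally the restaurant opening takes 19 weeks.
With Z inserted, S now waits for max(M, E, Z).
New critical path: W→X→M→Z→S = 6+1+3+8+2 = 20 ⇒ 20 weeks.

20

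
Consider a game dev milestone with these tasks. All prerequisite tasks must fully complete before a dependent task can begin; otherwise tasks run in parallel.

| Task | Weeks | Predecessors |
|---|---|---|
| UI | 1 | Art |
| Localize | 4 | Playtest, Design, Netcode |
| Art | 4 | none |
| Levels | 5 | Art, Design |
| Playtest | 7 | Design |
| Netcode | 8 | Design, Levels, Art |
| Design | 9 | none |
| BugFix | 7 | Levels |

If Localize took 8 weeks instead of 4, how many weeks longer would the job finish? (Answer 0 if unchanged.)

4

Critical path before the change: Design→Levels→Netcode→Localize = 9+5+8+4 = 26 giving 26 weeks.
Since Localize is critical, the +4 change carries straight to that chain (now 30 weeks).
That remains the longest chain; total 30 weeks.
Change in finish: 30 − 26 = +4 weeks.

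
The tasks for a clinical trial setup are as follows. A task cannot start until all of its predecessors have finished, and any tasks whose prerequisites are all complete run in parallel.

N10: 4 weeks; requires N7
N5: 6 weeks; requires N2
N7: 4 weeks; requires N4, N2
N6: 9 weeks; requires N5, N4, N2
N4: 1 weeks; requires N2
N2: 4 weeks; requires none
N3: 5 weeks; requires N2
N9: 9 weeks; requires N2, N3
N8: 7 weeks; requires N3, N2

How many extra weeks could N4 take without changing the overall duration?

5

The longest chain is N2→N5→N6 = 4+6+9 = 19; overall finish 19 weeks.
N4 finishes as early as 5 and must finish by 10.
So N4 can slip 10 − 5 = 5 weeks.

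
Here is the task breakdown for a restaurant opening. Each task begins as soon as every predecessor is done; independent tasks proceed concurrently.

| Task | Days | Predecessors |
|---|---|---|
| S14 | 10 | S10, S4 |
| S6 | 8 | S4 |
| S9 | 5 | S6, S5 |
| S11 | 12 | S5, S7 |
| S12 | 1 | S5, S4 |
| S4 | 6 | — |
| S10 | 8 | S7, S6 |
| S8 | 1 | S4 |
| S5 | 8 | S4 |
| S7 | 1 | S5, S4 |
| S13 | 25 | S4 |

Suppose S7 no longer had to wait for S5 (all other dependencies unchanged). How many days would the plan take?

32

With the dependency in place, S4→S5→S7→S10→S14 = 6+8+1+8+10 = 33 sets the finish at 33 days.
Without S5→S7, S7's earliest start moves from 14 to 6.
The longest chain is now S4→S6→S10→S14 = 6+8+8+10 = 32, so the plan takes 32 days.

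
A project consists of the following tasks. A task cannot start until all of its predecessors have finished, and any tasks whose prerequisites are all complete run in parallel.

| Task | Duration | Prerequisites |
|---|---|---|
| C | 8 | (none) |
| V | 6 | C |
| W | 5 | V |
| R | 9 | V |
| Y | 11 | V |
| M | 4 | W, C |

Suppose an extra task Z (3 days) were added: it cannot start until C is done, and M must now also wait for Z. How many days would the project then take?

25

Originally the project takes 25 days.
With Z inserted, M now waits for max(W, C, Z).
New critical path: C→V→Y = 8+6+11 = 25 ⇒ 25 days.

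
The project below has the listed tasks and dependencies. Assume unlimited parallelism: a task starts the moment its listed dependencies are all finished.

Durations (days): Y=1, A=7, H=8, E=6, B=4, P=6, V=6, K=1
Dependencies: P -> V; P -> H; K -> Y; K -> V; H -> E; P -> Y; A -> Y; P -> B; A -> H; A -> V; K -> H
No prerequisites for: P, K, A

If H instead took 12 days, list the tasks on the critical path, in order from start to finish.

A, H, E

As given, the longest chain is A→H→E = 7+8+6 = 21, so the finish is 21 days.
H is on the critical path; changing it to 12 makes that path 25 days.
No other chain overtakes it, so the finish is 25 days.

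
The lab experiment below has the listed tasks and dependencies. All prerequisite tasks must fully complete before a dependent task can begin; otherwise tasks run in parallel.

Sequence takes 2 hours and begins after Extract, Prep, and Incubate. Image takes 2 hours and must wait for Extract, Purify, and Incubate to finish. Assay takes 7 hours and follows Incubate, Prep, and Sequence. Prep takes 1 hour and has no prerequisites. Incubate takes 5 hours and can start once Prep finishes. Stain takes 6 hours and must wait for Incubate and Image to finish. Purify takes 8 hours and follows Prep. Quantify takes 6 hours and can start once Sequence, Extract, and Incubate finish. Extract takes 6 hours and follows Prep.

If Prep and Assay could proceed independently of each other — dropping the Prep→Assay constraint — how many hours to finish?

17

With the dependency in place, Prep→Purify→Image→Stain = 1+8+2+6 = 17 sets the finish at 17 hours.
Dropping Prep→Assay doesn't change Assay's earliest start (9); another predecessor still binds.
The longest chain is now Prep→Purify→Image→Stain = 1+8+2+6 = 17, so the project takes 17 hours.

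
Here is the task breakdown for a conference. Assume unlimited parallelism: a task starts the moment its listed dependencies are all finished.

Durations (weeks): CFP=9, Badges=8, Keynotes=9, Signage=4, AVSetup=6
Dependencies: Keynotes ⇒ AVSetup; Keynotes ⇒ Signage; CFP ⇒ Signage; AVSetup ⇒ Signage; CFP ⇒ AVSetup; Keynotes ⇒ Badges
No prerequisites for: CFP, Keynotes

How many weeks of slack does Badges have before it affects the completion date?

Critical path: CFP→AVSetup→Signage = 9+6+4 = 19, so the finish is 19 weeks.
Longest path through Badges: 17 weeks (earliest finish 17, latest finish 19).
Float = 19 − 17 = 2.

2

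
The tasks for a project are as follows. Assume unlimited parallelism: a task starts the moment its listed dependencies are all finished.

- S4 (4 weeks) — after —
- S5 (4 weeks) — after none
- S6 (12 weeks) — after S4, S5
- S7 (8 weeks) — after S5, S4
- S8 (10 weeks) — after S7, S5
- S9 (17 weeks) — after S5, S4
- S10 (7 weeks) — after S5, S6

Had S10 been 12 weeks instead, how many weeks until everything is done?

28

The binding path is S4→S6→S10 = 4+12+7 = 23; finish at 23 weeks.
S10 is on the critical path; changing it to 12 makes that path 28 weeks.
The critical path is still S4→S6→S10; finish is now 28 weeks.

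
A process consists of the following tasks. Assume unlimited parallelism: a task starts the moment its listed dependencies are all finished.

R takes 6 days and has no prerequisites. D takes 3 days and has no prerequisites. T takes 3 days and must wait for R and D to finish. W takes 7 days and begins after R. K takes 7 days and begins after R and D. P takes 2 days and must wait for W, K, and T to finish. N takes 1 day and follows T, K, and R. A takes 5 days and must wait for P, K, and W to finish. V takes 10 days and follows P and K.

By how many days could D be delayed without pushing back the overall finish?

Critical path: R→W→P→V = 6+7+2+10 = 25, so the finish is 25 days.
Longest path through D: 22 days (earliest finish 3, latest finish 6).
Float = 25 − 22 = 3.

3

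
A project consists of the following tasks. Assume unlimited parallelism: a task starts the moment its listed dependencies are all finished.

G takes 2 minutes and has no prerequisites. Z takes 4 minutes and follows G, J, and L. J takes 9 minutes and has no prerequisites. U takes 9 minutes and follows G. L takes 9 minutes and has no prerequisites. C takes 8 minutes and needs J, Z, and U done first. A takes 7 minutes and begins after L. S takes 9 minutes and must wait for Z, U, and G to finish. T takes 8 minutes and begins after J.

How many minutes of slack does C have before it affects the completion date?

1

L→Z→S = 9+4+9 = 22 sets the makespan at 22 minutes.
The longest chain containing C totals 21 minutes.
Slack of C = 14 − 13 = 1 minute.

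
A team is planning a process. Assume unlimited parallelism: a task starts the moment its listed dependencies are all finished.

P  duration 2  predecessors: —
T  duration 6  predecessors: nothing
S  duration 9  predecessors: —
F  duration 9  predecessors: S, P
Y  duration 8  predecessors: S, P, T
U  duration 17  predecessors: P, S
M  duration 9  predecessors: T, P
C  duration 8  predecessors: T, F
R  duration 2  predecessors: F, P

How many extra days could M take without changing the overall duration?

S→F→C = 9+9+8 = 26 sets the makespan at 26 days.
The longest chain containing M totals 15 days.
Float = 26 − 15 = 11.

11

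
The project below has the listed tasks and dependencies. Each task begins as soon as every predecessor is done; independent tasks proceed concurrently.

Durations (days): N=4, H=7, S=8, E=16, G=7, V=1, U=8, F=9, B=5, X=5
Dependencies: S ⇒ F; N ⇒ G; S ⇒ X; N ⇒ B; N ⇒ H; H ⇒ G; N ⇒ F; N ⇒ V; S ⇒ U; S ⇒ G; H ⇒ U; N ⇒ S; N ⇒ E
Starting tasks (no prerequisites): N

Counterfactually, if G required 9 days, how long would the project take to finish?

21

Actual critical path: N→S→F = 4+8+9 = 21 ⇒ 21 days.
The longest path through G is only 19 days, so G has float 2.
The binding chain switches to N→S→G = 4+8+9 = 21; finish 21 days.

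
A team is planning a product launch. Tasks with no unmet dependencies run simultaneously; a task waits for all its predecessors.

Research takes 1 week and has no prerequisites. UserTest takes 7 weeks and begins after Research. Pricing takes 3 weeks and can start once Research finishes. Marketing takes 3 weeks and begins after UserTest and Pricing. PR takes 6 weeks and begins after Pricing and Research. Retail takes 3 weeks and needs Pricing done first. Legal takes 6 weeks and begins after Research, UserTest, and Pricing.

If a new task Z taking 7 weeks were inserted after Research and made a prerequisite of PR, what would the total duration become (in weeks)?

14

Originally the plan takes 14 weeks.
With Z inserted, PR now waits for max(Pricing, Research, Z).
New critical path: Research→Z→PR = 1+7+6 = 14 ⇒ 14 weeks.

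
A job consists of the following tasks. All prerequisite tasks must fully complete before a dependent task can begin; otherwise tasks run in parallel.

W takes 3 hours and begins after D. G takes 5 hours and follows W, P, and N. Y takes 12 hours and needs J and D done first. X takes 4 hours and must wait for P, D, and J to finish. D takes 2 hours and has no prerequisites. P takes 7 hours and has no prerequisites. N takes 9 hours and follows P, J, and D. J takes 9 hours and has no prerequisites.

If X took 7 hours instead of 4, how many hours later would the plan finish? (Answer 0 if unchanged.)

Actual critical path: J→N→G = 9+9+5 = 23 ⇒ 23 hours.
X has 10 hours of float (longest path through it is 13).
The critical path is still J→N→G; finish is now 23 hours.
Change in finish: 23 − 23 = +0 hours.

0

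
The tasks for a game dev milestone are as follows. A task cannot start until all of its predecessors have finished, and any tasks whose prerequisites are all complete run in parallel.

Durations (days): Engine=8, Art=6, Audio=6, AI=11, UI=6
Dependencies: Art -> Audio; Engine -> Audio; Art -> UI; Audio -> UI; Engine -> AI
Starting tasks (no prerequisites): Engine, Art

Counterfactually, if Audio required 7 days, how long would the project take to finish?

As given, the longest chain is Engine→Audio→UI = 8+6+6 = 20, so the finish is 20 days.
Since Audio is critical, the +1 change carries straight to that chain (now 21 days).
The critical path is still Engine→Audio→UI; finish is now 21 days.

21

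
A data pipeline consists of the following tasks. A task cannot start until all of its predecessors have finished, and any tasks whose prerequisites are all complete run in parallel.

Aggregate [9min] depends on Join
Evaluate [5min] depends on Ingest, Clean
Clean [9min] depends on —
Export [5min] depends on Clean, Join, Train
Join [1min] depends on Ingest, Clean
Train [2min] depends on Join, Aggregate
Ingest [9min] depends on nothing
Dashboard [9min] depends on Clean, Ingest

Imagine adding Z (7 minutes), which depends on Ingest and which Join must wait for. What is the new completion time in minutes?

Originally the data pipeline takes 26 minutes.
With Z inserted, Join now waits for max(Ingest, Clean, Z).
New critical path: Ingest→Z→Join→Aggregate→Train→Export = 9+7+1+9+2+5 = 33 ⇒ 33 minutes.

33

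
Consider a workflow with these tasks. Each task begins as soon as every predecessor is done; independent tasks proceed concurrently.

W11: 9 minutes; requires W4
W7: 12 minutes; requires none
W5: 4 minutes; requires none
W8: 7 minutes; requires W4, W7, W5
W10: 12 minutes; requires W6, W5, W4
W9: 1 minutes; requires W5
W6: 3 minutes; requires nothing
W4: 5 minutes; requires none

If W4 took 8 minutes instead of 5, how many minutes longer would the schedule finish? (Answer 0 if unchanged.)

1

As given, the longest chain is W7→W8 = 12+7 = 19, so the finish is 19 minutes.
W4 has 2 minutes of float (longest path through it is 17).
Now W4→W10 = 8+12 = 20 is longest, so the finish becomes 20 minutes.
Change in finish: 20 − 19 = +1 minutes.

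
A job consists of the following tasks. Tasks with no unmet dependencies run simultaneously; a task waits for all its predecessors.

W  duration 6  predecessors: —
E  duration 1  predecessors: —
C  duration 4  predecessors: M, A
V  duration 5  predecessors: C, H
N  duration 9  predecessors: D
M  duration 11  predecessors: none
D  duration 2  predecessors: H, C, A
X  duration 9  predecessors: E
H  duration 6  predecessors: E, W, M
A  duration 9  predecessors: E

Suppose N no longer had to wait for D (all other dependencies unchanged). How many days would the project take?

22

Original critical path: M→H→D→N = 11+6+2+9 = 28 ⇒ 28 days.
Without D→N, N's earliest start moves from 19 to 0.
After: M→H→V = 11+6+5 = 22 → 22 days.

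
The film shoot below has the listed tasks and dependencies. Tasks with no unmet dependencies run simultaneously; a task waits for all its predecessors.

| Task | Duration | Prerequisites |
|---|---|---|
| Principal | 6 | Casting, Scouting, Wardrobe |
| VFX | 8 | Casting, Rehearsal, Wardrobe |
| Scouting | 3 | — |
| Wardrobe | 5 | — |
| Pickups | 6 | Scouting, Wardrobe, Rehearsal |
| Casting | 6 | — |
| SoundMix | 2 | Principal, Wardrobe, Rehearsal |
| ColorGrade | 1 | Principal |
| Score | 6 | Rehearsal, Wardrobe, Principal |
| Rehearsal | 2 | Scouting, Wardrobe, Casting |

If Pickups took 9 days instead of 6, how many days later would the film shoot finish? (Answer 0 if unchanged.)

0

Baseline: Casting→Principal→Score = 6+6+6 = 18 → 18 days.
Pickups has 4 days of float (longest path through it is 14).
That remains the longest chain; total 18 days.
Change in finish: 18 − 18 = +0 days.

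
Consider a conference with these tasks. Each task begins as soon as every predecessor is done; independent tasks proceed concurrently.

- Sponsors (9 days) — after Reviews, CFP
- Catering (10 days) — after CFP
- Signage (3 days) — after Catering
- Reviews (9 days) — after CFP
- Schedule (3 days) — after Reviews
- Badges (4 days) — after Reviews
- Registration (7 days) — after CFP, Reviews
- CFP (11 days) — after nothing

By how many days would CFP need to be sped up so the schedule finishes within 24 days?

5

Current finish: 29 days; target: 24.
CFP is on every critical path, so each day cut from CFP cuts the finish by one (this holds down to a finish of 19).
Need 29 − 24 = 5 days off CFP → CFP becomes 6 days, finish becomes 24.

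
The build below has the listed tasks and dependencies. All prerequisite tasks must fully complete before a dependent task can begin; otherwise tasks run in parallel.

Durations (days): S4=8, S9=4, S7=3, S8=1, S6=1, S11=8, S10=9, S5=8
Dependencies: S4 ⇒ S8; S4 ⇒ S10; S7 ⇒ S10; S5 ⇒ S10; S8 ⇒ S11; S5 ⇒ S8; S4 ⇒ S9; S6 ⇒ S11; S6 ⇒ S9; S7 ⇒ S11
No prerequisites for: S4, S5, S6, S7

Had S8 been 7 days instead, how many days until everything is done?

23

Critical path before the change: S4→S8→S11 = 8+1+8 = 17 giving 17 days.
S8 lies on that path, so at 7 days the path becomes 23 days.
The critical path is still S4→S8→S11; finish is now 23 days.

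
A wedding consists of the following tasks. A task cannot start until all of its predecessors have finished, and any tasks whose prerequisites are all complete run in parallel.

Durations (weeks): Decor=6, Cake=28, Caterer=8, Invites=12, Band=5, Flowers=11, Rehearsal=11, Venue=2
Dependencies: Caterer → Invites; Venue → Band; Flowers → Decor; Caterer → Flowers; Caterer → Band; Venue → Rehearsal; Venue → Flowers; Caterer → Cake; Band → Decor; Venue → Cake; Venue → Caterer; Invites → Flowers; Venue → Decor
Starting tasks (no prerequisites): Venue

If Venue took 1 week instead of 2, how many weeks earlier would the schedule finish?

Critical path before the change: Venue→Caterer→Invites→Flowers→Decor = 2+8+12+11+6 = 39 giving 39 weeks.
Since Venue is critical, the -1 change carries straight to that chain (now 38 weeks).
The critical path is still Venue→Caterer→Invites→Flowers→Decor; finish is now 38 weeks.
Change in finish: 38 − 39 = -1 weeks.

1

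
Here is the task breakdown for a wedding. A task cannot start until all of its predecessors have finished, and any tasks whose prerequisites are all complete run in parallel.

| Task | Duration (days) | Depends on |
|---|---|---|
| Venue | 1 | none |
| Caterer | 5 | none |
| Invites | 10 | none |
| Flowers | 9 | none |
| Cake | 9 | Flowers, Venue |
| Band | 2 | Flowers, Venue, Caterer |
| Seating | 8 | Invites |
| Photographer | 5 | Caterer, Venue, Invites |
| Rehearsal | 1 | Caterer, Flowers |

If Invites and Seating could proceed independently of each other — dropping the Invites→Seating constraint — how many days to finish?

18

Before: longest chain Invites→Seating = 10+8 = 18, finish 18.
Without Invites→Seating, Seating's earliest start moves from 10 to 0.
After: Flowers→Cake = 9+9 = 18 → 18 days.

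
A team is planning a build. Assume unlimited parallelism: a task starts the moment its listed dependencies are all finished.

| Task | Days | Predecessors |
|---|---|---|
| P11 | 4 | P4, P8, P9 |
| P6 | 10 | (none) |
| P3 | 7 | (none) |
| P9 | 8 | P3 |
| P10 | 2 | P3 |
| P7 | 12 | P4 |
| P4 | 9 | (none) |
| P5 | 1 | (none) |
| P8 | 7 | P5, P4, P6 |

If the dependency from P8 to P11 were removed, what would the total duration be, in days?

21

Original critical path: P4→P7 = 9+12 = 21 ⇒ 21 days.
Without P8→P11, P11's earliest start moves from 17 to 15.
The longest chain is now P4→P7 = 9+12 = 21, so the build takes 21 days.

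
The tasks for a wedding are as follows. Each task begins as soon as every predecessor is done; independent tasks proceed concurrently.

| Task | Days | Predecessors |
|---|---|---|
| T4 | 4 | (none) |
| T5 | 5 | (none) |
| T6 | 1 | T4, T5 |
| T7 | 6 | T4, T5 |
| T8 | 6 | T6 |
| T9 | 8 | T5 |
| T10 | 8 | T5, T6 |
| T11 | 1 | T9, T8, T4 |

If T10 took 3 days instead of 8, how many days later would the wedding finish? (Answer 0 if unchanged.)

Critical path before the change: T5→T6→T10 = 5+1+8 = 14 giving 14 days.
T10 lies on that path, so at 3 days the path becomes 9 days.
Now T5→T9→T11 = 5+8+1 = 14 is longest, so the finish becomes 14 days.
Change in finish: 14 − 14 = +0 days.

0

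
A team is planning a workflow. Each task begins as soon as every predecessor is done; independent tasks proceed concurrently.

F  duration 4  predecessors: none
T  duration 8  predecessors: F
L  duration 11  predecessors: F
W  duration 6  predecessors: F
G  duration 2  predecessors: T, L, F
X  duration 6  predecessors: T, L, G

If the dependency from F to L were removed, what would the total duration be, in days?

Before: longest chain F→L→G→X = 4+11+2+6 = 23, finish 23.
Without F→L, L's earliest start moves from 4 to 0.
New critical path: F→T→G→X = 4+8+2+6 = 20 ⇒ 20 days.

20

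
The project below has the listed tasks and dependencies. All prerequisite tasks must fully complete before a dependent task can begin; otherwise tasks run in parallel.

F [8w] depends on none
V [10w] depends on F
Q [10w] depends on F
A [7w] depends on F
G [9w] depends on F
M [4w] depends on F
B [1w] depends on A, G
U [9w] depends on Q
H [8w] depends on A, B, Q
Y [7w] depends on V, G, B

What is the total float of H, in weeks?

1

F→Q→U = 8+10+9 = 27 sets the makespan at 27 weeks.
The longest chain containing H totals 26 weeks.
Slack of H = 19 − 18 = 1 week.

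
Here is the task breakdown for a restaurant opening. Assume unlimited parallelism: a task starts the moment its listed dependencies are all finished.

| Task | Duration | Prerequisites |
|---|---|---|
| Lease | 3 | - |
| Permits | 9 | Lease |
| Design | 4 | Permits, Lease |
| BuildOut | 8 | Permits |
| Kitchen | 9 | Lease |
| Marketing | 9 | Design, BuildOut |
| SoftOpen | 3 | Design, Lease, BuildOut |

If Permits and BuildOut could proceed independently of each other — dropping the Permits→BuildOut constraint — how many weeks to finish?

Original critical path: Lease→Permits→BuildOut→Marketing = 3+9+8+9 = 29 ⇒ 29 weeks.
Without Permits→BuildOut, BuildOut's earliest start moves from 12 to 0.
The longest chain is now Lease→Permits→Design→Marketing = 3+9+4+9 = 25, so the project takes 25 weeks.

25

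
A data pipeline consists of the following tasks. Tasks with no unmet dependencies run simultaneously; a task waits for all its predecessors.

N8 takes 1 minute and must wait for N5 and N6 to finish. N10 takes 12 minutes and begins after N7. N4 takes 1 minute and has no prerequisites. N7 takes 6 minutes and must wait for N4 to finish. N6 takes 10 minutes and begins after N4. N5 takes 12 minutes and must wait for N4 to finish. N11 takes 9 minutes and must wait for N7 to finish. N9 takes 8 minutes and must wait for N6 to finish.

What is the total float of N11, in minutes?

3

N4→N6→N9 = 1+10+8 = 19 sets the makespan at 19 minutes.
The longest chain containing N11 totals 16 minutes.
Slack of N11 = 10 − 7 = 3 minutes.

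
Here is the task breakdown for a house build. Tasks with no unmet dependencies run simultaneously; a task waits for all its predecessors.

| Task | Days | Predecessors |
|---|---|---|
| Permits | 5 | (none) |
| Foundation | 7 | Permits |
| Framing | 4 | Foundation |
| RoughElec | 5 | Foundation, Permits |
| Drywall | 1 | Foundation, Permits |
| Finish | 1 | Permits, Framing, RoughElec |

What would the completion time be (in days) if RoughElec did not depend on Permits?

18

Original critical path: Permits→Foundation→RoughElec→Finish = 5+7+5+1 = 18 ⇒ 18 days.
Dropping Permits→RoughElec doesn't change RoughElec's earliest start (12); another predecessor still binds.
After: Permits→Foundation→RoughElec→Finish = 5+7+5+1 = 18 → 18 days.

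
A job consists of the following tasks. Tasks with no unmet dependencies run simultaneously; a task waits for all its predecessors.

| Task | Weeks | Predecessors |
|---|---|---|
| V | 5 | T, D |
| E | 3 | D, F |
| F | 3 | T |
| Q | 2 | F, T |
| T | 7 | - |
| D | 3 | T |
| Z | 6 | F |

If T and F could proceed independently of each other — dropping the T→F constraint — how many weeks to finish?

15

Original critical path: T→F→Z = 7+3+6 = 16 ⇒ 16 weeks.
Without T→F, F's earliest start moves from 7 to 0.
The longest chain is now T→D→V = 7+3+5 = 15, so the schedule takes 15 weeks.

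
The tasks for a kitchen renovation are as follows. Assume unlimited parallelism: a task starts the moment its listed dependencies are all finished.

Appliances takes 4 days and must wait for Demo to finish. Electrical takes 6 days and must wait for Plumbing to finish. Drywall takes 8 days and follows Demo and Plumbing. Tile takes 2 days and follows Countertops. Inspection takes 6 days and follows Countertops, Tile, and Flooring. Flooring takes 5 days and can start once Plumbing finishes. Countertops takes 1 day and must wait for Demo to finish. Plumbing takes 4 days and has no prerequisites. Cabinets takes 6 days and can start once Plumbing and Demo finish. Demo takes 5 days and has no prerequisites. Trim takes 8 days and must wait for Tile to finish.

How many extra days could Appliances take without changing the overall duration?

7

Critical path: Demo→Countertops→Tile→Trim = 5+1+2+8 = 16, so the finish is 16 days.
The longest chain containing Appliances totals 9 days.
Slack of Appliances = 12 − 5 = 7 days.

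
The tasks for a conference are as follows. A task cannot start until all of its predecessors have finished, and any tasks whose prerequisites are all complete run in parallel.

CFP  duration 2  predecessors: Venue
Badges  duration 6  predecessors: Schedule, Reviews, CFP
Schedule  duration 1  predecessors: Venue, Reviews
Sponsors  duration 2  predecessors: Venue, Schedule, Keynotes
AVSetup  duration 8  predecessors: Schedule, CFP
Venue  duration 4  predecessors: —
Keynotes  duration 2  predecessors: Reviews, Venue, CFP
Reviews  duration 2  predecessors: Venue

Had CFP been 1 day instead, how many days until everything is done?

15

Baseline: Venue→Reviews→Schedule→AVSetup = 4+2+1+8 = 15 → 15 days.
The longest path through CFP is only 14 days, so CFP has float 1.
The critical path is still Venue→Reviews→Schedule→AVSetup; finish is now 15 days.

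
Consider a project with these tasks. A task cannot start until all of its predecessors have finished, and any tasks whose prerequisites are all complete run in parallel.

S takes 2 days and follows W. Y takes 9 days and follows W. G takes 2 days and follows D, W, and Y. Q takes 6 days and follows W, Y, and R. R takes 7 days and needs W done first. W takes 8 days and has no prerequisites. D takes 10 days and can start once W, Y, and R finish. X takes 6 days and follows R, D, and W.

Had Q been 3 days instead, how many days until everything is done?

33

Critical path before the change: W→Y→D→X = 8+9+10+6 = 33 giving 33 days.
The longest path through Q is only 23 days, so Q has float 10.
The critical path is still W→Y→D→X; finish is now 33 days.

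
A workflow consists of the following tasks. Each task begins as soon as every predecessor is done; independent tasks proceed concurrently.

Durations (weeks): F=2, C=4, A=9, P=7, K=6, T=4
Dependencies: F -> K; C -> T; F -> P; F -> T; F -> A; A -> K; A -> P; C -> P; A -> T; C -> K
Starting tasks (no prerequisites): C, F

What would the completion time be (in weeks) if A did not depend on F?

16

With the dependency in place, F→A→P = 2+9+7 = 18 sets the finish at 18 weeks.
Without F→A, A's earliest start moves from 2 to 0.
After: A→P = 9+7 = 16 → 16 weeks.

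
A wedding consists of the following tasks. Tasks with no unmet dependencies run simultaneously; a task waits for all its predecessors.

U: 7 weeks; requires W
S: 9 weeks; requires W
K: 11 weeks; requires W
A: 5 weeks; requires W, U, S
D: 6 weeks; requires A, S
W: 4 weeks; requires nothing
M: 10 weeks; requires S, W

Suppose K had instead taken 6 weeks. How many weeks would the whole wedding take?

Critical path before the change: W→S→A→D = 4+9+5+6 = 24 giving 24 weeks.
The longest path through K is only 15 weeks, so K has float 9.
That remains the longest chain; total 24 weeks.

24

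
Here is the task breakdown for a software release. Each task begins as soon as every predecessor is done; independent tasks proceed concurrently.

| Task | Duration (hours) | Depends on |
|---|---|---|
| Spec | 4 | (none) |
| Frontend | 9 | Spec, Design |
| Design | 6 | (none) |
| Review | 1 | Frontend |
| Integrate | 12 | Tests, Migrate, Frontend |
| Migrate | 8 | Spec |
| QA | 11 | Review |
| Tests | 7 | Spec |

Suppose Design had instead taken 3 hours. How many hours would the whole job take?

25

Actual critical path: Design→Frontend→Review→QA = 6+9+1+11 = 27 ⇒ 27 hours.
Since Design is critical, the -3 change carries straight to that chain (now 24 hours).
The binding chain switches to Spec→Frontend→Review→QA = 4+9+1+11 = 25; finish 25 hours.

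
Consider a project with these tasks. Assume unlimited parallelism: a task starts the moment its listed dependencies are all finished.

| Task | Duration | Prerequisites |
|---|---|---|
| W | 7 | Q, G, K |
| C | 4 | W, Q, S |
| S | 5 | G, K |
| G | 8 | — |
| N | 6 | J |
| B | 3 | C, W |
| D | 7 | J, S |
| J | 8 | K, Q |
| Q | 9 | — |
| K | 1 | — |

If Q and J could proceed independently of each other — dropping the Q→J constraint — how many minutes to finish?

23

Original critical path: Q→J→D = 9+8+7 = 24 ⇒ 24 minutes.
Without Q→J, J's earliest start moves from 9 to 1.
After: Q→W→C→B = 9+7+4+3 = 23 → 23 minutes.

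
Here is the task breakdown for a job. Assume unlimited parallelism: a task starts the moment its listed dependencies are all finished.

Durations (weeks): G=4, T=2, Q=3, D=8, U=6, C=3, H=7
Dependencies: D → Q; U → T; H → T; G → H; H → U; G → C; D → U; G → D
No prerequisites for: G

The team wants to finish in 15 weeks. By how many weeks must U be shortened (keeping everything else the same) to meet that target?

5

Current finish: 20 weeks; target: 15.
U is on every critical path, so each week cut from U cuts the finish by one (this holds down to a finish of 15).
Need 20 − 15 = 5 weeks off U → U becomes 1 week, finish becomes 15.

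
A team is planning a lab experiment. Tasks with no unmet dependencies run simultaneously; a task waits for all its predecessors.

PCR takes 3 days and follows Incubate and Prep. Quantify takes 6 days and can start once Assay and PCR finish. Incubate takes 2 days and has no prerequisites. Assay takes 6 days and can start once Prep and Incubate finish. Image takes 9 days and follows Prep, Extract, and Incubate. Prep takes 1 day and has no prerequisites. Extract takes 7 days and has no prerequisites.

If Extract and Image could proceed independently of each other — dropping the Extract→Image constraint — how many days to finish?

With the dependency in place, Extract→Image = 7+9 = 16 sets the finish at 16 days.
Without Extract→Image, Image's earliest start moves from 7 to 2.
The longest chain is now Incubate→Assay→Quantify = 2+6+6 = 14, so the lab experiment takes 14 days.

14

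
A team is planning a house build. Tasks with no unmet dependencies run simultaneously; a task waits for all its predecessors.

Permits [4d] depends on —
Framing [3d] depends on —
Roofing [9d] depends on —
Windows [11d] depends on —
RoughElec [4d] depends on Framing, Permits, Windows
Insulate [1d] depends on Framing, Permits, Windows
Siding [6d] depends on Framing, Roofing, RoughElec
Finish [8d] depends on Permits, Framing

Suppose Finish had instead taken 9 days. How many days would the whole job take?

The binding path is Windows→RoughElec→Siding = 11+4+6 = 21; finish at 21 days.
Finish is off the critical path — its longest chain is 12 days, giving 9 of slack.
The critical path is still Windows→RoughElec→Siding; finish is now 21 days.

21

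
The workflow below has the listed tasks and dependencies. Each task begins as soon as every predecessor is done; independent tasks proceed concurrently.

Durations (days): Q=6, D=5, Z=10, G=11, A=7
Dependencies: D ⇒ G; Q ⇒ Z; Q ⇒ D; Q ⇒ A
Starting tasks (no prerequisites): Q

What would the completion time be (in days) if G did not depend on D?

16

With the dependency in place, Q→D→G = 6+5+11 = 22 sets the finish at 22 days.
Without D→G, G's earliest start moves from 11 to 0.
After: Q→Z = 6+10 = 16 → 16 days.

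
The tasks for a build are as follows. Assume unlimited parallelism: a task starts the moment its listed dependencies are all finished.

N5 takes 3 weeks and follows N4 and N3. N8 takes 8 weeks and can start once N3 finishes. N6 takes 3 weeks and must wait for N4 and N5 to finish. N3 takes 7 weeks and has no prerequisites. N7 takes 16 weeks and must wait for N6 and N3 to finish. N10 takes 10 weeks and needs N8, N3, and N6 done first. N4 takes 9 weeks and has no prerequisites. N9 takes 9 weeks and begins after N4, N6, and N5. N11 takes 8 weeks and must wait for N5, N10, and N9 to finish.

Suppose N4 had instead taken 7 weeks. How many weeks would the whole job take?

33

Actual critical path: N4→N5→N6→N10→N11 = 9+3+3+10+8 = 33 ⇒ 33 weeks.
N4 is on the critical path; changing it to 7 makes that path 31 weeks.
Now N3→N8→N10→N11 = 7+8+10+8 = 33 is longest, so the finish becomes 33 weeks.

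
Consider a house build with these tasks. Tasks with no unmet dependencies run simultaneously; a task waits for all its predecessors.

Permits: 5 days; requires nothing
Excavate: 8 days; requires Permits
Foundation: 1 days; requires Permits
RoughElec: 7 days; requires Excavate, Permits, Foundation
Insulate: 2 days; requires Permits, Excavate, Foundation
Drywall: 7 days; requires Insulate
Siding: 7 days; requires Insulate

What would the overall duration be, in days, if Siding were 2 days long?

Baseline: Permits→Excavate→Insulate→Siding = 5+8+2+7 = 22 → 22 days.
Since Siding is critical, the -5 change carries straight to that chain (now 17 days).
Now Permits→Excavate→Insulate→Drywall = 5+8+2+7 = 22 is longest, so the finish becomes 22 days.

22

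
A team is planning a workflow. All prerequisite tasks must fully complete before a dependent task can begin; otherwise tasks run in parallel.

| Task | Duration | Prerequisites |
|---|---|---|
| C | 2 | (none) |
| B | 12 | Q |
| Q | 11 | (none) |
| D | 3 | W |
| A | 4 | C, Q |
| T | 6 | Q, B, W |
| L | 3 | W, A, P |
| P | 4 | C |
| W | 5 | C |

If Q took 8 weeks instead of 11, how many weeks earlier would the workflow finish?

3

Critical path before the change: Q→B→T = 11+12+6 = 29 giving 29 weeks.
Q is on the critical path; changing it to 8 makes that path 26 weeks.
That remains the longest chain; total 26 weeks.
Change in finish: 26 − 29 = -3 weeks.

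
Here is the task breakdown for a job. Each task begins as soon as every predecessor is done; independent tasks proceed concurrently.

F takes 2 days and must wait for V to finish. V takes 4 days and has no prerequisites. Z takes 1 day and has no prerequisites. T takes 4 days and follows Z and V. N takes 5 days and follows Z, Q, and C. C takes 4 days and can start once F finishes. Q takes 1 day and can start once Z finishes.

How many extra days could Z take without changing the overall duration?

8

The longest chain is V→F→C→N = 4+2+4+5 = 15; overall finish 15 days.
The longest chain containing Z totals 7 days.
Slack of Z = 8 − 0 = 8 days.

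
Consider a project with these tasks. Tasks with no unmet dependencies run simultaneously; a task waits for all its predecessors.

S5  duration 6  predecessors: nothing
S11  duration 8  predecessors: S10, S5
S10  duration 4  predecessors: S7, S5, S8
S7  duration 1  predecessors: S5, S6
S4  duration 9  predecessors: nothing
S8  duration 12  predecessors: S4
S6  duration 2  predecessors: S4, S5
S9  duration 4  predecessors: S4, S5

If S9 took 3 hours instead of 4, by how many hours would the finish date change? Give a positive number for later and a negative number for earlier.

0

Baseline: S4→S8→S10→S11 = 9+12+4+8 = 33 → 33 hours.
S9 has 20 hours of float (longest path through it is 13).
No other chain overtakes it, so the finish is 33 hours.
Change in finish: 33 − 33 = +0 hours.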